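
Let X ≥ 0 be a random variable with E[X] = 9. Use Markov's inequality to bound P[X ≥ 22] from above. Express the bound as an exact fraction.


μ = E[X] = 9, a = 22.
Markov: P[X ≥ 22] ≤ μ/a = (9)/22 = 9/22.
Numerically: ≈ 0.409091.
(Since a = 22 > μ = 9.000000, the bound 9/22 is < 1 and informative.)

P[X ≥ 22] ≤ 9/22 ≈ 0.409091.


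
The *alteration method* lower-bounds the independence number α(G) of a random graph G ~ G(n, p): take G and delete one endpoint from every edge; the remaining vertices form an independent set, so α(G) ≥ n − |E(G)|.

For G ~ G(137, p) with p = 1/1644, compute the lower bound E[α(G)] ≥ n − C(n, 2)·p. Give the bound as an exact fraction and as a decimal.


E[|E(G)|] = C(137, 2)·p = 9316 · (1/1644) = 17/3.
E[α(G)] ≥ n − E[|E(G)|] = 137 − 17/3 = 394/3.
Numerically: ≈ 131.333.
(This is only a lower bound; the true E[α(G)] may be larger.)

E[α(G)] ≥ 394/3 ≈ 131.333.


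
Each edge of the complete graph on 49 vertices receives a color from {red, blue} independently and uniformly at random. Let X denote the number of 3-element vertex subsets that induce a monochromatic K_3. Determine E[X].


Let X = Σ_S X_S over the C(49, 3) = 18424 subsets S of size 3, where X_S = 1 if the K_3 on S is monochromatic.
For a fixed S, the K_3 on S has C(3, 2) = 3 edges. P[all 3 edges red] = (1/2)^3, and likewise for blue, so P[monochromatic] = 2·(1/2)^3 = 2^{1 − 3} = 1/4.
By linearity of expectation: E[X] = C(49, 3) · 2^{1 − 3} = 18424 · 1/4 = 4606.
Numerically: E[X] ≈ 4606.000.

E[X] = C(49,3)·2^(1−C(3,2)) = 4606 ≈ 4606.000.


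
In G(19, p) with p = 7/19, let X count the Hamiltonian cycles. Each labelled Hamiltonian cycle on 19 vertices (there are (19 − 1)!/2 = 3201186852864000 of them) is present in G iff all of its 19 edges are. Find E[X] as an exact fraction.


K_19 has (19 − 1)!/2 = 3201186852864000 labelled Hamiltonian cycles.
For each such Hamiltonian cycle H, let X_H = 1 if all 19 edges of H are present in G. Then P[X_H = 1] = p^{19} = (7/19)^{19} = 11398895185373143/1978419655660313589123979.
By linearity of expectation: E[X] = Σ_H E[X_H] = 3201186852864000 · p^{19} = 3201186852864000 · 11398895185373143/1978419655660313589123979 = 36489993404591253525678231552000/1978419655660313589123979.
Numerically: E[X] ≈ 1.84e+07.

E[X] = 3201186852864000 · (7/19)^{19} = 36489993404591253525678231552000/1978419655660313589123979 ≈ 1.84e+07.


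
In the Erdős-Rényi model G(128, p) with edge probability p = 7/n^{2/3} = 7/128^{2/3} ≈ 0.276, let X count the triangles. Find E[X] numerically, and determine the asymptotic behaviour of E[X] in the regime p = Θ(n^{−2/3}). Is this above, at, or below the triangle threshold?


Number of potential triangles: C(128, 3) = 341376.
Each occurs with probability p³ ≈ (0.276)³ ≈ 2.09351e-02.
By linearity: E[X] = C(128, 3)·p³ ≈ 341376 · 2.09351e-02 ≈ 7146.727.
Since α = 2/3 < 1, p = c/n^{2/3} ≫ 1/n is above the triangle threshold p ~ 1/n. Asymptotically E[X] ~ (c³/6)·n^{3(1−α)} = (7³/6)·n^{1} → ∞; triangles are abundant w.h.p.

E[X] ≈ 7146.727; in regime p = Θ(1/n^{2/3}) E[X] diverges (above the triangle threshold p ~ 1/n).


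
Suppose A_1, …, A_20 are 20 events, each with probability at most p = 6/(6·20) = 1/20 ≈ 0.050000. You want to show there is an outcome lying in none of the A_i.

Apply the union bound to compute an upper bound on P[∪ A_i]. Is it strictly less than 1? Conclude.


Union bound: P[∪_{i=1}^{20} A_i] ≤ Σ_i P[A_i] ≤ 20·p = 20·(1/20) = 1.
Numerically: 1 ≈ 1.000000.
Is 1 < 1? NO.
Since the bound 1 is ≥ 1, the union bound is uninformative here; it does NOT by itself certify existence.

20·p = 1 ≈ 1.000000; existence NOT certified by the union bound.


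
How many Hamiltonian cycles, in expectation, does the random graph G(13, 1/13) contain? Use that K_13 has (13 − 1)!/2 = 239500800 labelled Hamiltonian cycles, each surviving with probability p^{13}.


K_13 has (13 − 1)!/2 = 239500800 labelled Hamiltonian cycles.
For each such Hamiltonian cycle H, let X_H = 1 if all 13 edges of H are present in G. Then P[X_H = 1] = p^{13} = (1/13)^{13} = 1/302875106592253.
Summing the indicators: E[X] = Σ_H E[X_H] = 239500800 · p^{13} = 239500800 · 1/302875106592253 = 239500800/302875106592253.
Numerically: E[X] ≈ 7.908e-07.

E[X] = 239500800 · (1/13)^{13} = 239500800/302875106592253 ≈ 7.908e-07.


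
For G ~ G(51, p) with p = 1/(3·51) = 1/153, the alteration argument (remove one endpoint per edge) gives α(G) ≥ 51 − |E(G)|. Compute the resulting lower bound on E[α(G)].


E[|E(G)|] = C(51, 2)·p = 1275 · (1/153) = 25/3.
E[α(G)] ≥ n − E[|E(G)|] = 51 − 25/3 = 128/3.
Numerically: ≈ 42.666667.
(This is only a lower bound; the true E[α(G)] may be larger.)

E[α(G)] ≥ 128/3 ≈ 42.666667.


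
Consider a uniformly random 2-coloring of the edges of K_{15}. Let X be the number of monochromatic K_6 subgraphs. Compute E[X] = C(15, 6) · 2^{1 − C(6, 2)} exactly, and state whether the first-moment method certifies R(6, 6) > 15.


E[X] = C(15, 6) · 2^{1 − 15} = 5005 · 2^{−14} = 5005/16384.
As a reduced fraction: E[X] = 5005/16384 ≈ 0.3055.
Is E[X] < 1? YES.
Since E[X] < 1, there exists a 2-coloring of K_{15} with no monochromatic K_6; hence R(6, 6) > 15.

E[X] = 5005/16384 ≈ 0.3055; E[X] < 1, so R(6, 6) > 15.


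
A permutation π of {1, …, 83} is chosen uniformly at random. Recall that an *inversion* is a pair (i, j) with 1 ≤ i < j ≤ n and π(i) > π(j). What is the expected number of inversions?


Write X = Σ X_I over the C(83, 2) = 3403 pairs i < j, with X_I the indicator of one inversion.
There are 3403 indicators.
For each fixed pair i < j, the values π(i) and π(j) are two distinct elements of {1, …, 83} in uniformly random order; by symmetry P[π(i) > π(j)] = 1/2.
By linearity: E[X] = 3403 · (1/2) = C(83, 2) · (1/2) = 3403/2 = 3403/2 ≈ 1701.5000.

E[X] = 3403/2 = 1701.5000.


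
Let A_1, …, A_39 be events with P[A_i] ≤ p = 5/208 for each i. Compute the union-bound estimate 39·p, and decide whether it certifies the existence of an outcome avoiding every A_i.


Union bound: P[∪_{i=1}^{39} A_i] ≤ Σ_i P[A_i] ≤ 39·p = 39·(5/208) = 15/16.
Numerically: 15/16 ≈ 0.93750.
Is 15/16 < 1? YES.
Since P[∪ A_i] ≤ 15/16 < 1, the complement has P[∩ A_i^c] ≥ 1 − 15/16 = 1/16 > 0, so some outcome avoids every A_i.

39·p = 15/16 ≈ 0.93750; existence CERTIFIED by the union bound.


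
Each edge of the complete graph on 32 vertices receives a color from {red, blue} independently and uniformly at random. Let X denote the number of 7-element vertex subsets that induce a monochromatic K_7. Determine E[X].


Let X = Σ_S X_S over the C(32, 7) = 3365856 subsets S of size 7, where X_S = 1 if the K_7 on S is monochromatic.
For a fixed S, the K_7 on S has C(7, 2) = 21 edges. P[all 21 edges red] = (1/2)^21, and likewise for blue, so P[monochromatic] = 2·(1/2)^21 = 2^{1 − 21} = 1/1048576.
By linearity of expectation: E[X] = C(32, 7) · 2^{1 − 21} = 3365856 · 1/1048576 = 105183/32768.
Numerically: E[X] ≈ 3.210.

E[X] = C(32,7)·2^(1−C(7,2)) = 105183/32768 ≈ 3.210.


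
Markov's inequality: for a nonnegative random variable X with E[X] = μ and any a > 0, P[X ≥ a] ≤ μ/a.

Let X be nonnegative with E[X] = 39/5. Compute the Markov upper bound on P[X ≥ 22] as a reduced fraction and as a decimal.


μ = E[X] = 39/5, a = 22.
Markov: P[X ≥ 22] ≤ μ/a = (39/5)/22 = 39/110.
Numerically: ≈ 0.354545.
(Since a = 22 > μ = 7.800000, the bound 39/110 is < 1 and informative.)

P[X ≥ 22] ≤ 39/110 ≈ 0.354545.


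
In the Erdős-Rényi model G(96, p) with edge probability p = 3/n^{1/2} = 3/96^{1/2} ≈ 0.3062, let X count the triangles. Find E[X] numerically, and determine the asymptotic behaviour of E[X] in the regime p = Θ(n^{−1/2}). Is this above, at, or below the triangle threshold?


Number of potential triangles: C(96, 3) = 142880.
Each occurs with probability p³ ≈ (0.3062)³ ≈ 2.870496e-02.
By linearity: E[X] = C(96, 3)·p³ ≈ 142880 · 2.870496e-02 ≈ 4101.3644.
Since α = 1/2 < 1, p = c/n^{1/2} ≫ 1/n is above the triangle threshold p ~ 1/n. Asymptotically E[X] ~ (c³/6)·n^{3(1−α)} = (3³/6)·n^{1.5} → ∞; triangles are abundant w.h.p.

E[X] ≈ 4101.3644; in regime p = Θ(1/n^{1/2}) E[X] diverges (above the triangle threshold p ~ 1/n).


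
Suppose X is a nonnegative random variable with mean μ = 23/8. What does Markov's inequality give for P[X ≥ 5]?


μ = E[X] = 23/8, a = 5.
Markov: P[X ≥ 5] ≤ μ/a = (23/8)/5 = 23/40.
Numerically: ≈ 0.57500.
(Since a = 5 > μ = 2.87500, the bound 23/40 is < 1 and informative.)

P[X ≥ 5] ≤ 23/40 ≈ 0.57500.


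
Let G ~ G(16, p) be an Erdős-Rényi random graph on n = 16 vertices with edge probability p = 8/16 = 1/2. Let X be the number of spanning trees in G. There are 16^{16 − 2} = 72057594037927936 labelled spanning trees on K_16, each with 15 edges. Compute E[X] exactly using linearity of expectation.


K_16 has 16^{16 − 2} = 72057594037927936 labelled spanning trees.
For each such spanning tree H, let X_H = 1 if all 15 edges of H are present in G. Then P[X_H = 1] = p^{15} = (1/2)^{15} = 1/32768.
By linearity of expectation: E[X] = Σ_H E[X_H] = 72057594037927936 · p^{15} = 72057594037927936 · 1/32768 = 2199023255552.
Numerically: E[X] ≈ 2.199e+12.

E[X] = 72057594037927936 · (1/2)^{15} = 2199023255552 ≈ 2.199e+12.


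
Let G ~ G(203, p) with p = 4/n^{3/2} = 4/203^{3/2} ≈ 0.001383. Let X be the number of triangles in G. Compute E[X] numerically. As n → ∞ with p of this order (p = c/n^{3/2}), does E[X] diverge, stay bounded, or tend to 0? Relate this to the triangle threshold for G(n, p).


Number of potential triangles: C(203, 3) = 1373701.
Each occurs with probability p³ ≈ (0.001383)³ ≈ 2.6451348e-09.
By linearity: E[X] = C(203, 3)·p³ ≈ 1373701 · 2.6451348e-09 ≈ 0.00363.
Since α = 3/2 > 1, p = c/n^{3/2} = o(1/n) is below the triangle threshold p ~ 1/n. Asymptotically E[X] ~ (c³/6)·n^{3(1−α)} = (4³/6)·n^{-1.5} → 0, so by Markov's inequality G has no triangles w.h.p.

E[X] ≈ 0.00363; in regime p = Θ(1/n^{3/2}) E[X] tends to 0 (below the triangle threshold p ~ 1/n).


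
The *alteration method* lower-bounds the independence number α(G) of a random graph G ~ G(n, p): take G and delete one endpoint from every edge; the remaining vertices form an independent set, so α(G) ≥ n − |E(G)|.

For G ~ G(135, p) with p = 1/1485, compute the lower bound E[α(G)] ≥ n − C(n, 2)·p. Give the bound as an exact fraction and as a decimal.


E[|E(G)|] = C(135, 2)·p = 9045 · (1/1485) = 67/11.
E[α(G)] ≥ n − E[|E(G)|] = 135 − 67/11 = 1418/11.
Numerically: ≈ 128.90909.
(This is only a lower bound; the true E[α(G)] may be larger.)

E[α(G)] ≥ 1418/11 ≈ 128.90909.


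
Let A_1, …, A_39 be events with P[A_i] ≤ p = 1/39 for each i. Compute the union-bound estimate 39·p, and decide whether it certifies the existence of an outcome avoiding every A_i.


Union bound: P[∪_{i=1}^{39} A_i] ≤ Σ_i P[A_i] ≤ 39·p = 39·(1/39) = 1.
Numerically: 1 ≈ 1.0000.
Is 1 < 1? NO.
Since the bound 1 is ≥ 1, the union bound is uninformative here; it does NOT by itself certify existence.

39·p = 1 ≈ 1.0000; existence NOT certified by the union bound.


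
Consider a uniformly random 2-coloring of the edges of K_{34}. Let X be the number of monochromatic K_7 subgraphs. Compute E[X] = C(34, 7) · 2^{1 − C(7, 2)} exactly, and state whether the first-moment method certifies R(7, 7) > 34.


E[X] = C(34, 7) · 2^{1 − 21} = 5379616 · 2^{−20} = 5379616/1048576.
As a reduced fraction: E[X] = 168113/32768 ≈ 5.130.
Is E[X] < 1? NO.
Since E[X] ≥ 1, the first-moment bound is inconclusive at n = 34; it does NOT by itself certify R(7, 7) > 34.

E[X] = 168113/32768 ≈ 5.130; E[X] ≥ 1; first-moment method inconclusive here.


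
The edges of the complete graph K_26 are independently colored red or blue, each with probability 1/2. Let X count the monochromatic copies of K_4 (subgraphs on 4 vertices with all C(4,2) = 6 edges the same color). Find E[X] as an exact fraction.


Let X = Σ_S X_S over the C(26, 4) = 14950 subsets S of size 4, where X_S = 1 if the K_4 on S is monochromatic.
For a fixed S, the K_4 on S has C(4, 2) = 6 edges. P[all 6 edges red] = (1/2)^6, and likewise for blue, so P[monochromatic] = 2·(1/2)^6 = 2^{1 − 6} = 1/32.
Summing: E[X] = C(26, 4) · 2^{1 − 6} = 14950 · 1/32 = 7475/16.
Numerically: E[X] ≈ 467.1875.

E[X] = C(26,4)·2^(1−C(4,2)) = 7475/16 ≈ 467.1875.


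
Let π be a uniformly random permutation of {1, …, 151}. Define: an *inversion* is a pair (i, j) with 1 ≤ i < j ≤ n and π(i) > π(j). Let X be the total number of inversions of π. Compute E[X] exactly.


Write X = Σ X_I over the C(151, 2) = 11325 pairs i < j, with X_I the indicator of one inversion.
There are 11325 indicators.
For each fixed pair i < j, the values π(i) and π(j) are two distinct elements of {1, …, 151} in uniformly random order; by symmetry P[π(i) > π(j)] = 1/2.
By linearity: E[X] = 11325 · (1/2) = C(151, 2) · (1/2) = 11325/2 = 11325/2 ≈ 5662.500.

E[X] = 11325/2 = 5662.500.


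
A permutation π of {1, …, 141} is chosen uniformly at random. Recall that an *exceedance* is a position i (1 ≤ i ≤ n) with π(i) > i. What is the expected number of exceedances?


Write X = Σ_{i=1}^{141} X_i, where X_i = 1_{π(i) > i}.
For each fixed i, π(i) is uniform over {1, …, 141} (marginal of a uniform permutation), so P[π(i) > i] = (n − i)/n. Summing: Σ_{i=1}^{141} (n − i)/n = (0 + 1 + … + 140)/141 = 141(141 − 1)/(2·141) = (141 − 1)/2.
Hence E[X] = Σ_{i=1}^{141} (141 − i)/141 = 70 ≈ 70.00000.

E[X] = 70 = 70.00000.


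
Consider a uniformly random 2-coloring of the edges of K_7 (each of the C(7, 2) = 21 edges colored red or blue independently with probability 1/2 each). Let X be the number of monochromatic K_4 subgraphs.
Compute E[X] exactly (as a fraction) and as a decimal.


Let X = Σ_S X_S over the C(7, 4) = 35 subsets S of size 4, where X_S = 1 if the K_4 on S is monochromatic.
For a fixed S, the K_4 on S has C(4, 2) = 6 edges. P[all 6 edges red] = (1/2)^6, and likewise for blue, so P[monochromatic] = 2·(1/2)^6 = 2^{1 − 6} = 1/32.
Summing: E[X] = C(7, 4) · 2^{1 − 6} = 35 · 1/32 = 35/32.
Numerically: E[X] ≈ 1.094.

E[X] = C(7,4)·2^(1−C(4,2)) = 35/32 ≈ 1.094.


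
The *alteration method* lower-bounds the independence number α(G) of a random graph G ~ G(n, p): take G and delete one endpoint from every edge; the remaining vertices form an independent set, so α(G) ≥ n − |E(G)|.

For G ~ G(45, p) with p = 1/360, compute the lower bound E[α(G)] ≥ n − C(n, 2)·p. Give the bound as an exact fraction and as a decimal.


E[|E(G)|] = C(45, 2)·p = 990 · (1/360) = 11/4.
E[α(G)] ≥ n − E[|E(G)|] = 45 − 11/4 = 169/4.
Numerically: ≈ 42.250000.
(This is only a lower bound; the true E[α(G)] may be larger.)

E[α(G)] ≥ 169/4 ≈ 42.250000.


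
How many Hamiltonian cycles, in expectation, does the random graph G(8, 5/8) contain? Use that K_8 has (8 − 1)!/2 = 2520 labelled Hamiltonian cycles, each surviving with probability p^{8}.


K_8 has (8 − 1)!/2 = 2520 labelled Hamiltonian cycles.
For each such Hamiltonian cycle H, let X_H = 1 if all 8 edges of H are present in G. Then P[X_H = 1] = p^{8} = (5/8)^{8} = 390625/16777216.
By linearity of expectation: E[X] = Σ_H E[X_H] = 2520 · p^{8} = 2520 · 390625/16777216 = 123046875/2097152.
Numerically: E[X] ≈ 58.673.

E[X] = 2520 · (5/8)^{8} = 123046875/2097152 ≈ 58.673.


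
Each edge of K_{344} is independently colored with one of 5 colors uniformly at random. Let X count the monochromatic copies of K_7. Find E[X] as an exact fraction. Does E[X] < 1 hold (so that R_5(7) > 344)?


E[X] = C(344, 7) · 5^{1 − 21} = 106364775244728 · 5^{−20} = 106364775244728/95367431640625.
As a reduced fraction: E[X] = 106364775244728/95367431640625 ≈ 1.1153.
Is E[X] < 1? NO.
Since E[X] ≥ 1, the first-moment bound is inconclusive at n = 344; it does NOT by itself certify R_5(7) > 344.

E[X] = 106364775244728/95367431640625 ≈ 1.1153; E[X] ≥ 1; first-moment method inconclusive here.


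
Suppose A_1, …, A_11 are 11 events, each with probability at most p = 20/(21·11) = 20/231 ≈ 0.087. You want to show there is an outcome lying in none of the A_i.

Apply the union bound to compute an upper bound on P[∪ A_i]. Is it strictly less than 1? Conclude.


Union bound: P[∪_{i=1}^{11} A_i] ≤ Σ_i P[A_i] ≤ 11·p = 11·(20/231) = 20/21.
Numerically: 20/21 ≈ 0.952.
Is 20/21 < 1? YES.
Since P[∪ A_i] ≤ 20/21 < 1, the complement has P[∩ A_i^c] ≥ 1 − 20/21 = 1/21 > 0, so some outcome avoids every A_i.

11·p = 20/21 ≈ 0.952; existence CERTIFIED by the union bound.


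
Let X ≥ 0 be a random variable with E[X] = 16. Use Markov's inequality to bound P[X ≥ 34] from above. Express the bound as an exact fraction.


μ = E[X] = 16, a = 34.
Markov: P[X ≥ 34] ≤ μ/a = (16)/34 = 8/17.
Numerically: ≈ 0.471.
(Since a = 34 > μ = 16.000, the bound 8/17 is < 1 and informative.)

P[X ≥ 34] ≤ 8/17 ≈ 0.471.


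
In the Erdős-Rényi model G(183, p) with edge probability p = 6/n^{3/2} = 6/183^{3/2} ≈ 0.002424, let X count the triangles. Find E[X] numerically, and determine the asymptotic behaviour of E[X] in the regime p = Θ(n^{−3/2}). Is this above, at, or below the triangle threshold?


Number of potential triangles: C(183, 3) = 1004731.
Each occurs with probability p³ ≈ (0.002424)³ ≈ 1.423718e-08.
By linearity: E[X] = C(183, 3)·p³ ≈ 1004731 · 1.423718e-08 ≈ 0.0143.
Since α = 3/2 > 1, p = c/n^{3/2} = o(1/n) is below the triangle threshold p ~ 1/n. Asymptotically E[X] ~ (c³/6)·n^{3(1−α)} = (6³/6)·n^{-1.5} → 0, so by Markov's inequality G has no triangles w.h.p.

E[X] ≈ 0.0143; in regime p = Θ(1/n^{3/2}) E[X] tends to 0 (below the triangle threshold p ~ 1/n).


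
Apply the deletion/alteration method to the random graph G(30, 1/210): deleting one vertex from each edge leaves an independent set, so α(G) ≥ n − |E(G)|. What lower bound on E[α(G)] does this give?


E[|E(G)|] = C(30, 2)·p = 435 · (1/210) = 29/14.
E[α(G)] ≥ n − E[|E(G)|] = 30 − 29/14 = 391/14.
Numerically: ≈ 27.9286.
(This is only a lower bound; the true E[α(G)] may be larger.)

E[α(G)] ≥ 391/14 ≈ 27.9286.


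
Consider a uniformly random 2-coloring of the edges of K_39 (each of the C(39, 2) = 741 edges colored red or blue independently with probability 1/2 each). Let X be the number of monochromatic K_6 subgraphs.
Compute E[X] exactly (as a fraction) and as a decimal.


Let X = Σ_S X_S over the C(39, 6) = 3262623 subsets S of size 6, where X_S = 1 if the K_6 on S is monochromatic.
For a fixed S, the K_6 on S has C(6, 2) = 15 edges. P[all 15 edges red] = (1/2)^15, and likewise for blue, so P[monochromatic] = 2·(1/2)^15 = 2^{1 − 15} = 1/16384.
By linearity of expectation: E[X] = C(39, 6) · 2^{1 − 15} = 3262623 · 1/16384 = 3262623/16384.
Numerically: E[X] ≈ 199.13470.

E[X] = C(39,6)·2^(1−C(6,2)) = 3262623/16384 ≈ 199.13470.


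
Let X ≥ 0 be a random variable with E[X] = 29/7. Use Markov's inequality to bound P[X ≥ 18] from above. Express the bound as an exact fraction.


μ = E[X] = 29/7, a = 18.
Markov: P[X ≥ 18] ≤ μ/a = (29/7)/18 = 29/126.
Numerically: ≈ 0.23016.
(Since a = 18 > μ = 4.14286, the bound 29/126 is < 1 and informative.)

P[X ≥ 18] ≤ 29/126 ≈ 0.23016.


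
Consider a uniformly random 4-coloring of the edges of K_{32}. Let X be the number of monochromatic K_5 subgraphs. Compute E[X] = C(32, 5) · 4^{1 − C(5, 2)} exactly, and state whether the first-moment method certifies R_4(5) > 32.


E[X] = C(32, 5) · 4^{1 − 10} = 201376 · 4^{−9} = 201376/262144.
As a reduced fraction: E[X] = 6293/8192 ≈ 0.7681885.
Is E[X] < 1? YES.
Since E[X] < 1, there exists a 4-coloring of K_{32} with no monochromatic K_5; hence R_4(5) > 32.

E[X] = 6293/8192 ≈ 0.7681885; E[X] < 1, so R_4(5) > 32.


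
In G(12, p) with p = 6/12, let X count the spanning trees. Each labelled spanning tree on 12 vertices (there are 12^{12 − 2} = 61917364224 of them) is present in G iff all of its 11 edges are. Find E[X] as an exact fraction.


K_12 has 12^{12 − 2} = 61917364224 labelled spanning trees.
For each such spanning tree H, let X_H = 1 if all 11 edges of H are present in G. Then P[X_H = 1] = p^{11} = (1/2)^{11} = 1/2048.
By linearity: E[X] = Σ_H E[X_H] = 61917364224 · p^{11} = 61917364224 · 1/2048 = 30233088.
Numerically: E[X] ≈ 3.0233e+07.

E[X] = 61917364224 · (1/2)^{11} = 30233088 ≈ 3.0233e+07.


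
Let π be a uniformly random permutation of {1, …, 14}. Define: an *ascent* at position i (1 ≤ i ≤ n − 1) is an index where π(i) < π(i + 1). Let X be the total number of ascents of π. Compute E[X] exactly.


Write X = Σ X_I over i = 1, …, 13, with X_I the indicator of one ascent.
There are 13 indicators.
For each fixed i, the pair (π(i), π(i+1)) is a uniformly random ordered pair of distinct values from {1, …, 14}; by symmetry P[π(i) < π(i+1)] = 1/2.
By linearity: E[X] = 13 · (1/2) = (14 − 1) · (1/2) = 13/2 ≈ 6.5000.

E[X] = 13/2 = 6.5000.


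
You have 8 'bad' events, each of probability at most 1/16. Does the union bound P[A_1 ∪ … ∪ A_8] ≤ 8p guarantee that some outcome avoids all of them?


Union bound: P[∪_{i=1}^{8} A_i] ≤ Σ_i P[A_i] ≤ 8·p = 8·(1/16) = 1/2.
Numerically: 1/2 ≈ 0.500000.
Is 1/2 < 1? YES.
Since P[∪ A_i] ≤ 1/2 < 1, the complement has P[∩ A_i^c] ≥ 1 − 1/2 = 1/2 > 0, so some outcome avoids every A_i.

8·p = 1/2 ≈ 0.500000; existence CERTIFIED by the union bound.


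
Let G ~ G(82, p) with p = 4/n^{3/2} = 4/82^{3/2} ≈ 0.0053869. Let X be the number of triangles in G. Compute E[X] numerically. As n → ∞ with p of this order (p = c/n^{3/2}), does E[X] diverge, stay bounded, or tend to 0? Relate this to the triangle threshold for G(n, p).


Number of potential triangles: C(82, 3) = 88560.
Each occurs with probability p³ ≈ (0.0053869)³ ≈ 1.5632111e-07.
By linearity: E[X] = C(82, 3)·p³ ≈ 88560 · 1.5632111e-07 ≈ 0.01384.
Since α = 3/2 > 1, p = c/n^{3/2} = o(1/n) is below the triangle threshold p ~ 1/n. Asymptotically E[X] ~ (c³/6)·n^{3(1−α)} = (4³/6)·n^{-1.5} → 0, so by Markov's inequality G has no triangles w.h.p.

E[X] ≈ 0.01384; in regime p = Θ(1/n^{3/2}) E[X] tends to 0 (below the triangle threshold p ~ 1/n).


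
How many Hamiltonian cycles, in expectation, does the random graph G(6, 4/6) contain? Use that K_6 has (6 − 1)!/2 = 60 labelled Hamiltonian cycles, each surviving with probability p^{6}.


K_6 has (6 − 1)!/2 = 60 labelled Hamiltonian cycles.
For each such Hamiltonian cycle H, let X_H = 1 if all 6 edges of H are present in G. Then P[X_H = 1] = p^{6} = (2/3)^{6} = 64/729.
By linearity: E[X] = Σ_H E[X_H] = 60 · p^{6} = 60 · 64/729 = 1280/243.
Numerically: E[X] ≈ 5.2675.

E[X] = 60 · (2/3)^{6} = 1280/243 ≈ 5.2675.


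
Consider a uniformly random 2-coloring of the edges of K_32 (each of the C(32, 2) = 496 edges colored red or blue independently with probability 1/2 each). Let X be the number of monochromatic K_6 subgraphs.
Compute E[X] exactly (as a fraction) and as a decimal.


Let X = Σ_S X_S over the C(32, 6) = 906192 subsets S of size 6, where X_S = 1 if the K_6 on S is monochromatic.
For a fixed S, the K_6 on S has C(6, 2) = 15 edges. P[all 15 edges red] = (1/2)^15, and likewise for blue, so P[monochromatic] = 2·(1/2)^15 = 2^{1 − 15} = 1/16384.
Summing: E[X] = C(32, 6) · 2^{1 − 15} = 906192 · 1/16384 = 56637/1024.
Numerically: E[X] ≈ 55.309570.

E[X] = C(32,6)·2^(1−C(6,2)) = 56637/1024 ≈ 55.309570.


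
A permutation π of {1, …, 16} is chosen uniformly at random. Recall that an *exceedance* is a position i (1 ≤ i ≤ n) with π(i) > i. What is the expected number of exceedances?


Write X = Σ_{i=1}^{16} X_i, where X_i = 1_{π(i) > i}.
For each fixed i, π(i) is uniform over {1, …, 16} (marginal of a uniform permutation), so P[π(i) > i] = (n − i)/n. Summing: Σ_{i=1}^{16} (n − i)/n = (0 + 1 + … + 15)/16 = 16(16 − 1)/(2·16) = (16 − 1)/2.
Hence E[X] = Σ_{i=1}^{16} (16 − i)/16 = 15/2 ≈ 7.50000.

E[X] = 15/2 = 7.50000.


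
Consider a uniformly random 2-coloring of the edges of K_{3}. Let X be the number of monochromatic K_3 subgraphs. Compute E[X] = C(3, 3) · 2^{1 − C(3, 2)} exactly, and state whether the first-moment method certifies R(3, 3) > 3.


E[X] = C(3, 3) · 2^{1 − 3} = 1 · 2^{−2} = 1/4.
As a reduced fraction: E[X] = 1/4 ≈ 0.2500000.
Is E[X] < 1? YES.
Since E[X] < 1, there exists a 2-coloring of K_{3} with no monochromatic K_3; hence R(3, 3) > 3.

E[X] = 1/4 ≈ 0.2500000; E[X] < 1, so R(3, 3) > 3.


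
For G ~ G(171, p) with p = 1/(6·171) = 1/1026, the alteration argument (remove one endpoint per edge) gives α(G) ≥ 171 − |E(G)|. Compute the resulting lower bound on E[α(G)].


E[|E(G)|] = C(171, 2)·p = 14535 · (1/1026) = 85/6.
E[α(G)] ≥ n − E[|E(G)|] = 171 − 85/6 = 941/6.
Numerically: ≈ 156.8333.
(This is only a lower bound; the true E[α(G)] may be larger.)

E[α(G)] ≥ 941/6 ≈ 156.8333.


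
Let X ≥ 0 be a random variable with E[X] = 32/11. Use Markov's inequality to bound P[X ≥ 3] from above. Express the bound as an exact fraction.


μ = E[X] = 32/11, a = 3.
Markov: P[X ≥ 3] ≤ μ/a = (32/11)/3 = 32/33.
Numerically: ≈ 0.970.
(Since a = 3 > μ = 2.909, the bound 32/33 is < 1 and informative.)

P[X ≥ 3] ≤ 32/33 ≈ 0.970.


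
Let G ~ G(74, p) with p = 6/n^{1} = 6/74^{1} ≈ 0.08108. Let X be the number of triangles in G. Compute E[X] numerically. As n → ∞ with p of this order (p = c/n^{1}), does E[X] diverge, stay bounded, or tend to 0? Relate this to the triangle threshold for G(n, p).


Number of potential triangles: C(74, 3) = 64824.
Each occurs with probability p³ ≈ (0.08108)³ ≈ 5.330385e-04.
By linearity: E[X] = C(74, 3)·p³ ≈ 64824 · 5.330385e-04 ≈ 34.5537.
Here α = 1, so p = 6/n is exactly at the triangle threshold p ~ 1/n. Asymptotically E[X] → c³/6 = 6³/6 = 36 ≈ 36.0000, a bounded constant. In this regime the triangle count is asymptotically Poisson(c³/6).

E[X] ≈ 34.5537; in regime p = Θ(1/n^{1}) E[X] stays bounded (at the triangle threshold p ~ 1/n).


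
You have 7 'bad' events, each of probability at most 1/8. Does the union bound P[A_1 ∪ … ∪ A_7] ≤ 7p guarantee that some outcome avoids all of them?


Union bound: P[∪_{i=1}^{7} A_i] ≤ Σ_i P[A_i] ≤ 7·p = 7·(1/8) = 7/8.
Numerically: 7/8 ≈ 0.875000.
Is 7/8 < 1? YES.
Since P[∪ A_i] ≤ 7/8 < 1, the complement has P[∩ A_i^c] ≥ 1 − 7/8 = 1/8 > 0, so some outcome avoids every A_i.

7·p = 7/8 ≈ 0.875000; existence CERTIFIED by the union bound.


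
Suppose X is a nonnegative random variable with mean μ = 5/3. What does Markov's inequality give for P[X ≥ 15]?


μ = E[X] = 5/3, a = 15.
Markov: P[X ≥ 15] ≤ μ/a = (5/3)/15 = 1/9.
Numerically: ≈ 0.111.
(Since a = 15 > μ = 1.667, the bound 1/9 is < 1 and informative.)

P[X ≥ 15] ≤ 1/9 ≈ 0.111.


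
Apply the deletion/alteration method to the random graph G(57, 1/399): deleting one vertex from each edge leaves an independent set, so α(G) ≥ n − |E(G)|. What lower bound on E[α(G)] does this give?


E[|E(G)|] = C(57, 2)·p = 1596 · (1/399) = 4.
E[α(G)] ≥ n − E[|E(G)|] = 57 − 4 = 53.
Numerically: ≈ 53.000000.
(This is only a lower bound; the true E[α(G)] may be larger.)

E[α(G)] ≥ 53 ≈ 53.000000.


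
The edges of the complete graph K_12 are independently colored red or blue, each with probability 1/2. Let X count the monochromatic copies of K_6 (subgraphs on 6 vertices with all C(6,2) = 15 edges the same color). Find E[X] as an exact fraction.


Let X = Σ_S X_S over the C(12, 6) = 924 subsets S of size 6, where X_S = 1 if the K_6 on S is monochromatic.
For a fixed S, the K_6 on S has C(6, 2) = 15 edges. P[all 15 edges red] = (1/2)^15, and likewise for blue, so P[monochromatic] = 2·(1/2)^15 = 2^{1 − 15} = 1/16384.
Summing: E[X] = C(12, 6) · 2^{1 − 15} = 924 · 1/16384 = 231/4096.
Numerically: E[X] ≈ 0.056396.

E[X] = C(12,6)·2^(1−C(6,2)) = 231/4096 ≈ 0.056396.


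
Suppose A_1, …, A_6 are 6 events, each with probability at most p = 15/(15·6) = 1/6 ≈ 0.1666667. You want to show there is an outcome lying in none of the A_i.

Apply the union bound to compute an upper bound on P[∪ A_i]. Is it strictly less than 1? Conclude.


Union bound: P[∪_{i=1}^{6} A_i] ≤ Σ_i P[A_i] ≤ 6·p = 6·(1/6) = 1.
Numerically: 1 ≈ 1.0000000.
Is 1 < 1? NO.
Since the bound 1 is ≥ 1, the union bound is uninformative here; it does NOT by itself certify existence.

6·p = 1 ≈ 1.0000000; existence NOT certified by the union bound.


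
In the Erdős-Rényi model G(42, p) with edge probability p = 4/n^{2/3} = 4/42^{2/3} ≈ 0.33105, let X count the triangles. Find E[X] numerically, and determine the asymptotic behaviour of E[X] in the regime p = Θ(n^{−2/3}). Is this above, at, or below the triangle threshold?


Number of potential triangles: C(42, 3) = 11480.
Each occurs with probability p³ ≈ (0.33105)³ ≈ 3.6281179e-02.
By linearity: E[X] = C(42, 3)·p³ ≈ 11480 · 3.6281179e-02 ≈ 416.50794.
Since α = 2/3 < 1, p = c/n^{2/3} ≫ 1/n is above the triangle threshold p ~ 1/n. Asymptotically E[X] ~ (c³/6)·n^{3(1−α)} = (4³/6)·n^{1} → ∞; triangles are abundant w.h.p.

E[X] ≈ 416.50794; in regime p = Θ(1/n^{2/3}) E[X] diverges (above the triangle threshold p ~ 1/n).


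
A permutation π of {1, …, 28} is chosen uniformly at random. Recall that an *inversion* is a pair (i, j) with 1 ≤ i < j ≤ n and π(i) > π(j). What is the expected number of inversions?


Write X = Σ X_I over the C(28, 2) = 378 pairs i < j, with X_I the indicator of one inversion.
There are 378 indicators.
For each fixed pair i < j, the values π(i) and π(j) are two distinct elements of {1, …, 28} in uniformly random order; by symmetry P[π(i) > π(j)] = 1/2.
By linearity: E[X] = 378 · (1/2) = C(28, 2) · (1/2) = 378/2 = 189 ≈ 189.000000.

E[X] = 189 = 189.000000.


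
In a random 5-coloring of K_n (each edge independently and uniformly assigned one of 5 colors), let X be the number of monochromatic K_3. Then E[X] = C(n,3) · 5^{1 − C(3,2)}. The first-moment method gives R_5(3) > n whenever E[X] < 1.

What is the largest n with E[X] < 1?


We need C(n, 3) · 5^{1 − 3} < 1, i.e. C(n, 3) < 5^{3 − 1} = 25.
Check values of n near the boundary:
  n = 3: C(3, 3) = 1; 1 < 25? YES
  n = 4: C(4, 3) = 4; 4 < 25? YES
  n = 5: C(5, 3) = 10; 10 < 25? YES
  n = 6: C(6, 3) = 20; 20 < 25? YES
  n = 7: C(7, 3) = 35; 35 < 25? NO
  n = 8: C(8, 3) = 56; 56 < 25? NO
  n = 9: C(9, 3) = 84; 84 < 25? NO
The largest n with C(n, 3) < 25 is n = 6 (where E[X] = 4/5 ≈ 0.8000000). Hence R_5(3) > 6, i.e. R_5(3) ≥ 7.

Largest n = 6; hence R_5(3) > 6.


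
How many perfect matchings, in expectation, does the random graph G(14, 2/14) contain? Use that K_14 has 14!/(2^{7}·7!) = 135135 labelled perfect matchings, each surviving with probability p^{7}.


K_14 has 14!/(2^{7}·7!) = 135135 labelled perfect matchings.
For each such perfect matching H, let X_H = 1 if all 7 edges of H are present in G. Then P[X_H = 1] = p^{7} = (1/7)^{7} = 1/823543.
By linearity: E[X] = Σ_H E[X_H] = 135135 · p^{7} = 135135 · 1/823543 = 19305/117649.
Numerically: E[X] ≈ 0.164.

E[X] = 135135 · (1/7)^{7} = 19305/117649 ≈ 0.164.


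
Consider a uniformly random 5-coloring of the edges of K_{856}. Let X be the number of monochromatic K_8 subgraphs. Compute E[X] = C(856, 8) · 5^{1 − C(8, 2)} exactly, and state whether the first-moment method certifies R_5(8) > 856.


E[X] = C(856, 8) · 5^{1 − 28} = 6918660634157180775 · 5^{−27} = 6918660634157180775/7450580596923828125.
As a reduced fraction: E[X] = 276746425366287231/298023223876953125 ≈ 0.92861.
Is E[X] < 1? YES.
Since E[X] < 1, there exists a 5-coloring of K_{856} with no monochromatic K_8; hence R_5(8) > 856.

E[X] = 276746425366287231/298023223876953125 ≈ 0.92861; E[X] < 1, so R_5(8) > 856.


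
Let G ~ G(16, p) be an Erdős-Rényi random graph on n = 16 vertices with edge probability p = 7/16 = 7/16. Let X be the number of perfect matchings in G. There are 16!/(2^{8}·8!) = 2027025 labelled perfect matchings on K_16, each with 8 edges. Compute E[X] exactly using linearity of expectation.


K_16 has 16!/(2^{8}·8!) = 2027025 labelled perfect matchings.
For each such perfect matching H, let X_H = 1 if all 8 edges of H are present in G. Then P[X_H = 1] = p^{8} = (7/16)^{8} = 5764801/4294967296.
Summing the indicators: E[X] = Σ_H E[X_H] = 2027025 · p^{8} = 2027025 · 5764801/4294967296 = 11685395747025/4294967296.
Numerically: E[X] ≈ 2.72e+03.

E[X] = 2027025 · (7/16)^{8} = 11685395747025/4294967296 ≈ 2.72e+03.


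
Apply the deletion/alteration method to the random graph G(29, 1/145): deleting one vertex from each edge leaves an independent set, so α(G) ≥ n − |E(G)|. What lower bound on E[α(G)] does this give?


E[|E(G)|] = C(29, 2)·p = 406 · (1/145) = 14/5.
E[α(G)] ≥ n − E[|E(G)|] = 29 − 14/5 = 131/5.
Numerically: ≈ 26.20000.
(This is only a lower bound; the true E[α(G)] may be larger.)

E[α(G)] ≥ 131/5 ≈ 26.20000.


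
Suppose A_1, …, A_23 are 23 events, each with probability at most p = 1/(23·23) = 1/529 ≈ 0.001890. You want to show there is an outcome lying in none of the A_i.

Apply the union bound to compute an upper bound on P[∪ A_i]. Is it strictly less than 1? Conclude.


Union bound: P[∪_{i=1}^{23} A_i] ≤ Σ_i P[A_i] ≤ 23·p = 23·(1/529) = 1/23.
Numerically: 1/23 ≈ 0.043478.
Is 1/23 < 1? YES.
Since P[∪ A_i] ≤ 1/23 < 1, the complement has P[∩ A_i^c] ≥ 1 − 1/23 = 22/23 > 0, so some outcome avoids every A_i.

23·p = 1/23 ≈ 0.043478; existence CERTIFIED by the union bound.


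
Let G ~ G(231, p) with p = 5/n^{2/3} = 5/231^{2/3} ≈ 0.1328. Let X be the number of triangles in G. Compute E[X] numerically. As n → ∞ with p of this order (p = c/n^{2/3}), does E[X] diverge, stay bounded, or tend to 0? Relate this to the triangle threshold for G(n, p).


Number of potential triangles: C(231, 3) = 2027795.
Each occurs with probability p³ ≈ (0.1328)³ ≈ 2.342535e-03.
By linearity: E[X] = C(231, 3)·p³ ≈ 2027795 · 2.342535e-03 ≈ 4750.1804.
Since α = 2/3 < 1, p = c/n^{2/3} ≫ 1/n is above the triangle threshold p ~ 1/n. Asymptotically E[X] ~ (c³/6)·n^{3(1−α)} = (5³/6)·n^{1} → ∞; triangles are abundant w.h.p.

E[X] ≈ 4750.1804; in regime p = Θ(1/n^{2/3}) E[X] diverges (above the triangle threshold p ~ 1/n).


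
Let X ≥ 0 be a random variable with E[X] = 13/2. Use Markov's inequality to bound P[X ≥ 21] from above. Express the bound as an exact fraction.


μ = E[X] = 13/2, a = 21.
Markov: P[X ≥ 21] ≤ μ/a = (13/2)/21 = 13/42.
Numerically: ≈ 0.3095.
(Since a = 21 > μ = 6.5000, the bound 13/42 is < 1 and informative.)

P[X ≥ 21] ≤ 13/42 ≈ 0.3095.


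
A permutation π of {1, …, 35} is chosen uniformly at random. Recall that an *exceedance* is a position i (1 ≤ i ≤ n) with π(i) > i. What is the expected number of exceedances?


Write X = Σ_{i=1}^{35} X_i, where X_i = 1_{π(i) > i}.
For each fixed i, π(i) is uniform over {1, …, 35} (marginal of a uniform permutation), so P[π(i) > i] = (n − i)/n. Summing: Σ_{i=1}^{35} (n − i)/n = (0 + 1 + … + 34)/35 = 35(35 − 1)/(2·35) = (35 − 1)/2.
Hence E[X] = Σ_{i=1}^{35} (35 − i)/35 = 17 ≈ 17.000.

E[X] = 17 = 17.000.


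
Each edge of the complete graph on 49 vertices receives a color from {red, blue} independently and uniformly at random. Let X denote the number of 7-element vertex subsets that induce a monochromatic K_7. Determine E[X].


Let X = Σ_S X_S over the C(49, 7) = 85900584 subsets S of size 7, where X_S = 1 if the K_7 on S is monochromatic.
For a fixed S, the K_7 on S has C(7, 2) = 21 edges. P[all 21 edges red] = (1/2)^21, and likewise for blue, so P[monochromatic] = 2·(1/2)^21 = 2^{1 − 21} = 1/1048576.
Summing: E[X] = C(49, 7) · 2^{1 − 21} = 85900584 · 1/1048576 = 10737573/131072.
Numerically: E[X] ≈ 81.92118.

E[X] = C(49,7)·2^(1−C(7,2)) = 10737573/131072 ≈ 81.92118.


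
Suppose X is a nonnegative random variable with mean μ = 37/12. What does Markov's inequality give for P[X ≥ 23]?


μ = E[X] = 37/12, a = 23.
Markov: P[X ≥ 23] ≤ μ/a = (37/12)/23 = 37/276.
Numerically: ≈ 0.1341.
(Since a = 23 > μ = 3.0833, the bound 37/276 is < 1 and informative.)

P[X ≥ 23] ≤ 37/276 ≈ 0.1341.


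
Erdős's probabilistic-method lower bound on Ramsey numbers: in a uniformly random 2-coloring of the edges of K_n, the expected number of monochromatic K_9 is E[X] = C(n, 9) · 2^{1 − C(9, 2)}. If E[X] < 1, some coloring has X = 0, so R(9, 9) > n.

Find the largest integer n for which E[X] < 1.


We need C(n, 9) · 2^{1 − 36} < 1, i.e. C(n, 9) < 2^{36 − 1} = 34359738368.
Check values of n near the boundary:
  n = 61: C(61, 9) = 17341763505; 17341763505 < 34359738368? YES
  n = 62: C(62, 9) = 20286591270; 20286591270 < 34359738368? YES
  n = 63: C(63, 9) = 23667689815; 23667689815 < 34359738368? YES
  n = 64: C(64, 9) = 27540584512; 27540584512 < 34359738368? YES
  n = 65: C(65, 9) = 31966749880; 31966749880 < 34359738368? YES
  n = 66: C(66, 9) = 37014131440; 37014131440 < 34359738368? NO
  n = 67: C(67, 9) = 42757703560; 42757703560 < 34359738368? NO
The largest n with C(n, 9) < 34359738368 is n = 65 (where E[X] = 3995843735/4294967296 ≈ 0.930355). Hence R(9, 9) > 65, i.e. R(9, 9) ≥ 66.

Largest n = 65; hence R(9, 9) > 65.


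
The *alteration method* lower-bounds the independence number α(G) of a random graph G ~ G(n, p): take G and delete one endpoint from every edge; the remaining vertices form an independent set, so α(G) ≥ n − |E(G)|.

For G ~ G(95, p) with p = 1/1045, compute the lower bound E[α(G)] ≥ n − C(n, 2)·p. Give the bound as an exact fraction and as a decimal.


E[|E(G)|] = C(95, 2)·p = 4465 · (1/1045) = 47/11.
E[α(G)] ≥ n − E[|E(G)|] = 95 − 47/11 = 998/11.
Numerically: ≈ 90.72727.
(This is only a lower bound; the true E[α(G)] may be larger.)

E[α(G)] ≥ 998/11 ≈ 90.72727.


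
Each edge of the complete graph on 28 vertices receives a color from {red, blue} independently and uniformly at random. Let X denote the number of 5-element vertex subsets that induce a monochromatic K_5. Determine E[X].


Let X = Σ_S X_S over the C(28, 5) = 98280 subsets S of size 5, where X_S = 1 if the K_5 on S is monochromatic.
For a fixed S, the K_5 on S has C(5, 2) = 10 edges. P[all 10 edges red] = (1/2)^10, and likewise for blue, so P[monochromatic] = 2·(1/2)^10 = 2^{1 − 10} = 1/512.
By linearity: E[X] = C(28, 5) · 2^{1 − 10} = 98280 · 1/512 = 12285/64.
Numerically: E[X] ≈ 191.953.

E[X] = C(28,5)·2^(1−C(5,2)) = 12285/64 ≈ 191.953.


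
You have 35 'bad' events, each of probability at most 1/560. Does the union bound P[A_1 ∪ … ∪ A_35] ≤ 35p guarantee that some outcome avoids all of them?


Union bound: P[∪_{i=1}^{35} A_i] ≤ Σ_i P[A_i] ≤ 35·p = 35·(1/560) = 1/16.
Numerically: 1/16 ≈ 0.0625.
Is 1/16 < 1? YES.
Since P[∪ A_i] ≤ 1/16 < 1, the complement has P[∩ A_i^c] ≥ 1 − 1/16 = 15/16 > 0, so some outcome avoids every A_i.

35·p = 1/16 ≈ 0.0625; existence CERTIFIED by the union bound.


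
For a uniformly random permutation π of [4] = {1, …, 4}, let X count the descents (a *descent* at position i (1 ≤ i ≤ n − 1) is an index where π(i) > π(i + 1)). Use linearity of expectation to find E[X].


Write X = Σ X_I over i = 1, …, 3, with X_I the indicator of one descent.
There are 3 indicators.
For each fixed i, the pair (π(i), π(i+1)) is a uniformly random ordered pair of distinct values from {1, …, 4}; by symmetry P[π(i) > π(i+1)] = 1/2.
By linearity: E[X] = 3 · (1/2) = (4 − 1) · (1/2) = 3/2 ≈ 1.500.

E[X] = 3/2 = 1.500.
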